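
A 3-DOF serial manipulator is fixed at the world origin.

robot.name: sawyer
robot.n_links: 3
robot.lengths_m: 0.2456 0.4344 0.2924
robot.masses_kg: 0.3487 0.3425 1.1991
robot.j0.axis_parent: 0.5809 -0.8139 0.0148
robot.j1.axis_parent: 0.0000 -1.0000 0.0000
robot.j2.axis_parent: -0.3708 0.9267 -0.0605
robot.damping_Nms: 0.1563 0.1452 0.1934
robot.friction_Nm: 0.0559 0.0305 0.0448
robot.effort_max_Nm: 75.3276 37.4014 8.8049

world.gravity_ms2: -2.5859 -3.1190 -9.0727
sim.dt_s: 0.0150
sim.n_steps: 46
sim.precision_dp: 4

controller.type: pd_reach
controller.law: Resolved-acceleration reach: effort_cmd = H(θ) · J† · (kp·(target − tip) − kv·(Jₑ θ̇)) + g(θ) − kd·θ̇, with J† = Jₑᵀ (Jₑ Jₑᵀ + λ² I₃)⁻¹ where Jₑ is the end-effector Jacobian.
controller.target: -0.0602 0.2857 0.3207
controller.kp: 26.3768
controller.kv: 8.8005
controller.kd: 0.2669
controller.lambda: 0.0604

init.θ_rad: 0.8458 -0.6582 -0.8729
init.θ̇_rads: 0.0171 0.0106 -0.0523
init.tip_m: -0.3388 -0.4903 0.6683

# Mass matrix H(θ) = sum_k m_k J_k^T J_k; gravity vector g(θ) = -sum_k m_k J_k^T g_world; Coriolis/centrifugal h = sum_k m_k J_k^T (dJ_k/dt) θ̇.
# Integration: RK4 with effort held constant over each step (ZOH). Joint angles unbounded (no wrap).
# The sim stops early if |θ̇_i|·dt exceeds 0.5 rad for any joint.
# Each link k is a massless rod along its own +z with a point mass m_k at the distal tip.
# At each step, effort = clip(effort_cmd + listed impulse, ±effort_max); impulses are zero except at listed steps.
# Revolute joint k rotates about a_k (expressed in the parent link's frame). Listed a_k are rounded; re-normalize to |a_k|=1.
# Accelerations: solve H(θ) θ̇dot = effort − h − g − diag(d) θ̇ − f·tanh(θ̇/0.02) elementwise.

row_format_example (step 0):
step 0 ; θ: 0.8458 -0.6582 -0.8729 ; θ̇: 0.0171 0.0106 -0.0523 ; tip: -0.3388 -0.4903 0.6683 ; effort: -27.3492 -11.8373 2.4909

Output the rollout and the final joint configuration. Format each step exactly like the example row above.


step 1 ; θ: 0.8411 -0.6583 -0.8877 ; θ̇: -0.6358 -0.0232 -1.8703 ; tip: -0.3384 -0.4884 0.6673 ; effort: -25.1180 -10.8770 2.9032
step 2 ; θ: 0.8279 -0.6586 -0.9246 ; θ̇: -1.1171 -0.0002 -3.0120 ; tip: -0.3367 -0.4831 0.6654 ; effort: -22.9334 -9.8404 2.9654
step 3 ; θ: 0.8084 -0.6581 -0.9751 ; θ̇: -1.4728 0.0618 -3.6948 ; tip: -0.3337 -0.4750 0.6631 ; effort: -20.8746 -8.8103 2.8452
step 4 ; θ: 0.7843 -0.6566 -1.0336 ; θ̇: -1.7408 0.1509 -4.0827 ; tip: -0.3297 -0.4647 0.6607 ; effort: -18.9875 -7.8449 2.6477
step 5 ; θ: 0.7566 -0.6535 -1.0965 ; θ̇: -1.9470 0.2578 -4.2855 ; tip: -0.3247 -0.4526 0.6583 ; effort: -17.2878 -6.9697 2.4334
step 6 ; θ: 0.7262 -0.6488 -1.1614 ; θ̇: -2.1086 0.3762 -4.3716 ; tip: -0.3190 -0.4389 0.6559 ; effort: -15.7714 -6.1919 2.2340
step 7 ; θ: 0.6936 -0.6422 -1.2271 ; θ̇: -2.2369 0.5026 -4.3824 ; tip: -0.3126 -0.4240 0.6534 ; effort: -14.4245 -5.5091 2.0647
step 8 ; θ: 0.6593 -0.6337 -1.2926 ; θ̇: -2.3398 0.6349 -4.3434 ; tip: -0.3057 -0.4080 0.6508 ; effort: -13.2291 -4.9148 1.9309
step 9 ; θ: 0.6236 -0.6231 -1.3572 ; θ̇: -2.4228 0.7715 -4.2701 ; tip: -0.2983 -0.3912 0.6480 ; effort: -12.1666 -4.4004 1.8328
step 10 ; θ: 0.5868 -0.6105 -1.4205 ; θ̇: -2.4898 0.9114 -4.1727 ; tip: -0.2905 -0.3737 0.6449 ; effort: -11.2198 -3.9570 1.7681
step 11 ; θ: 0.5490 -0.5958 -1.4822 ; θ̇: -2.5437 1.0535 -4.0577 ; tip: -0.2825 -0.3558 0.6417 ; effort: -10.3730 -3.5765 1.7327
step 12 ; θ: 0.5106 -0.5789 -1.5421 ; θ̇: -2.5866 1.1970 -3.9295 ; tip: -0.2741 -0.3375 0.6381 ; effort: -9.6127 -3.2511 1.7224
step 13 ; θ: 0.4715 -0.5599 -1.6000 ; θ̇: -2.6202 1.3406 -3.7914 ; tip: -0.2656 -0.3190 0.6343 ; effort: -8.9272 -2.9741 1.7327
step 14 ; θ: 0.4320 -0.5387 -1.6558 ; θ̇: -2.6458 1.4831 -3.6456 ; tip: -0.2570 -0.3005 0.6301 ; effort: -8.3068 -2.7395 1.7593
step 15 ; θ: 0.3922 -0.5154 -1.7093 ; θ̇: -2.6641 1.6231 -3.4940 ; tip: -0.2483 -0.2819 0.6257 ; effort: -7.7431 -2.5422 1.7981
step 16 ; θ: 0.3522 -0.4901 -1.7605 ; θ̇: -2.6760 1.7594 -3.3381 ; tip: -0.2395 -0.2636 0.6209 ; effort: -7.2295 -2.3777 1.8457
step 17 ; θ: 0.3120 -0.4627 -1.8094 ; θ̇: -2.6821 1.8903 -3.1791 ; tip: -0.2307 -0.2454 0.6159 ; effort: -6.7602 -2.2421 1.8988
step 18 ; θ: 0.2718 -0.4334 -1.8559 ; θ̇: -2.6827 2.0146 -3.0180 ; tip: -0.2219 -0.2276 0.6105 ; effort: -6.3306 -2.1321 1.9546
step 19 ; θ: 0.2316 -0.4023 -1.8999 ; θ̇: -2.6784 2.1308 -2.8560 ; tip: -0.2132 -0.2101 0.6050 ; effort: -5.9368 -2.0449 2.0108
step 20 ; θ: 0.1915 -0.3696 -1.9415 ; θ̇: -2.6694 2.2376 -2.6940 ; tip: -0.2045 -0.1930 0.5992 ; effort: -5.5756 -1.9780 2.0653
step 21 ; θ: 0.1516 -0.3353 -1.9807 ; θ̇: -2.6561 2.3341 -2.5328 ; tip: -0.1959 -0.1765 0.5932 ; effort: -5.2443 -1.9294 2.1166
step 22 ; θ: 0.1119 -0.2997 -2.0175 ; θ̇: -2.6389 2.4193 -2.3733 ; tip: -0.1875 -0.1605 0.5870 ; effort: -4.9406 -1.8970 2.1634
step 23 ; θ: 0.0725 -0.2628 -2.0519 ; θ̇: -2.6181 2.4927 -2.2162 ; tip: -0.1792 -0.1451 0.5807 ; effort: -4.6626 -1.8793 2.2047
step 24 ; θ: 0.0334 -0.2250 -2.0840 ; θ̇: -2.5942 2.5538 -2.0622 ; tip: -0.1710 -0.1302 0.5743 ; effort: -4.4082 -1.8748 2.2400
step 25 ; θ: -0.0053 -0.1863 -2.1138 ; θ̇: -2.5676 2.6026 -1.9119 ; tip: -0.1630 -0.1159 0.5678 ; effort: -4.1758 -1.8821 2.2688
step 26 ; θ: -0.0436 -0.1471 -2.1414 ; θ̇: -2.5388 2.6392 -1.7657 ; tip: -0.1552 -0.1023 0.5613 ; effort: -3.9637 -1.8999 2.2910
step 27 ; θ: -0.0814 -0.1073 -2.1668 ; θ̇: -2.5081 2.6640 -1.6241 ; tip: -0.1475 -0.0893 0.5547 ; effort: -3.7701 -1.9270 2.3068
step 28 ; θ: -0.1187 -0.0673 -2.1901 ; θ̇: -2.4760 2.6774 -1.4874 ; tip: -0.1401 -0.0768 0.5482 ; effort: -3.5934 -1.9623 2.3165
step 29 ; θ: -0.1556 -0.0271 -2.2114 ; θ̇: -2.4429 2.6801 -1.3557 ; tip: -0.1329 -0.0650 0.5416 ; effort: -3.4317 -2.0046 2.3205
step 30 ; θ: -0.1920 0.0130 -2.2308 ; θ̇: -2.4093 2.6728 -1.2292 ; tip: -0.1259 -0.0537 0.5351 ; effort: -3.2833 -2.0527 2.3194
step 31 ; θ: -0.2278 0.0530 -2.2484 ; θ̇: -2.3754 2.6565 -1.1080 ; tip: -0.1192 -0.0430 0.5287 ; effort: -3.1465 -2.1055 2.3138
step 32 ; θ: -0.2632 0.0926 -2.2641 ; θ̇: -2.3417 2.6319 -0.9921 ; tip: -0.1126 -0.0329 0.5224 ; effort: -3.0195 -2.1620 2.3046
step 33 ; θ: -0.2980 0.1318 -2.2782 ; θ̇: -2.3085 2.5999 -0.8814 ; tip: -0.1063 -0.0232 0.5161 ; effort: -2.9005 -2.2211 2.2924
step 34 ; θ: -0.3324 0.1705 -2.2906 ; θ̇: -2.2758 2.5613 -0.7759 ; tip: -0.1002 -0.0141 0.5100 ; effort: -2.7880 -2.2817 2.2782
step 35 ; θ: -0.3663 0.2085 -2.3015 ; θ̇: -2.2441 2.5171 -0.6754 ; tip: -0.0944 -0.0054 0.5040 ; effort: -2.6804 -2.3430 2.2627
step 36 ; θ: -0.3997 0.2459 -2.3109 ; θ̇: -2.2132 2.4679 -0.5799 ; tip: -0.0887 0.0028 0.4981 ; effort: -2.5762 -2.4038 2.2466
step 37 ; θ: -0.4326 0.2825 -2.3190 ; θ̇: -2.1835 2.4145 -0.4891 ; tip: -0.0832 0.0107 0.4924 ; effort: -2.4742 -2.4635 2.2307
step 38 ; θ: -0.4651 0.3182 -2.3257 ; θ̇: -2.1548 2.3578 -0.4030 ; tip: -0.0779 0.0181 0.4868 ; effort: -2.3732 -2.5213 2.2155
step 39 ; θ: -0.4972 0.3531 -2.3311 ; θ̇: -2.1272 2.2982 -0.3215 ; tip: -0.0728 0.0252 0.4814 ; effort: -2.2722 -2.5765 2.2018
step 40 ; θ: -0.5289 0.3871 -2.3354 ; θ̇: -2.1007 2.2365 -0.2443 ; tip: -0.0679 0.0320 0.4762 ; effort: -2.1705 -2.6284 2.1899
step 41 ; θ: -0.5602 0.4201 -2.3385 ; θ̇: -2.0752 2.1733 -0.1715 ; tip: -0.0632 0.0384 0.4711 ; effort: -2.0674 -2.6767 2.1803
step 42 ; θ: -0.5911 0.4522 -2.3406 ; θ̇: -2.0506 2.1090 -0.1027 ; tip: -0.0586 0.0445 0.4662 ; effort: -1.9624 -2.7209 2.1732
step 43 ; θ: -0.6217 0.4833 -2.3417 ; θ̇: -2.0268 2.0441 -0.0381 ; tip: -0.0541 0.0504 0.4614 ; effort: -1.8553 -2.7607 2.1691
step 44 ; θ: -0.6518 0.5134 -2.3418 ; θ̇: -2.0009 1.9762 0.0166 ; tip: -0.0499 0.0560 0.4568 ; effort: -1.7460 -2.7952 2.1730
step 45 ; θ: -0.6816 0.5425 -2.3413 ; θ̇: -1.9708 1.9036 0.0569 ; tip: -0.0457 0.0614 0.4524 ; effort: -1.6341 -2.8235 2.1889
step 46 ; θ: -0.7109 0.5705 -2.3401 ; θ̇: -1.9428 1.8342 0.0965 ; tip: -0.0416 0.0665 0.4481
final θ (rad): -0.7109 0.5705 -2.3401


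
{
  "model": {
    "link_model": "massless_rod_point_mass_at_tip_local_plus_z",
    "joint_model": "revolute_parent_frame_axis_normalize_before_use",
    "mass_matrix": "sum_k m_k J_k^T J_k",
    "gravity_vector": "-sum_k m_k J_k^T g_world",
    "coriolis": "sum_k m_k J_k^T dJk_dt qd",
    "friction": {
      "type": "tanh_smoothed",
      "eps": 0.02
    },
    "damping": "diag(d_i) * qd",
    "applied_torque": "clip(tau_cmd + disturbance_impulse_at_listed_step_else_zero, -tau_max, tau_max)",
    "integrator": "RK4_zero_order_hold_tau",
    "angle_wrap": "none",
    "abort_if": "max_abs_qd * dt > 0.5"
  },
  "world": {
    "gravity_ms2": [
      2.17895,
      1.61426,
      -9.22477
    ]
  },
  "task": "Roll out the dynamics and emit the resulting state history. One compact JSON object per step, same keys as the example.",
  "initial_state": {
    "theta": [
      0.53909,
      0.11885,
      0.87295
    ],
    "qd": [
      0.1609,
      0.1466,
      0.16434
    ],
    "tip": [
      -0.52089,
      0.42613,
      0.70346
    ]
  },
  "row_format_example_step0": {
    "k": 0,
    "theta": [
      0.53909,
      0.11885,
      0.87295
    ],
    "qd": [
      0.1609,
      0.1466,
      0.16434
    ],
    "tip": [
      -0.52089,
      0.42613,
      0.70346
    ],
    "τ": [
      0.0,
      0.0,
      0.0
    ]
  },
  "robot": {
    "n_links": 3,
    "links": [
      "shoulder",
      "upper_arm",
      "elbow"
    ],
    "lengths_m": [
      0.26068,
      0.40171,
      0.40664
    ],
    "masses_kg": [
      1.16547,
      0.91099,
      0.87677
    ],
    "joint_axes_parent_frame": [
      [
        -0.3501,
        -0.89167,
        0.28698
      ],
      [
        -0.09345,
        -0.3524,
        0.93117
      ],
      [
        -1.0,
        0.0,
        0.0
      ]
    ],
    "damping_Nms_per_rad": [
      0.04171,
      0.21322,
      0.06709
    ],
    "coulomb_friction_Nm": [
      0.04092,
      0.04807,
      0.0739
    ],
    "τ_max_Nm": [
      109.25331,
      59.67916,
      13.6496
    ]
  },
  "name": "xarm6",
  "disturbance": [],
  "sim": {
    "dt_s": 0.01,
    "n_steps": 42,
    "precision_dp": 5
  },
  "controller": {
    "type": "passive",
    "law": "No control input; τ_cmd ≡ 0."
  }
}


{"k":1,"theta":[0.54103,0.1199,0.87544],"qd":[0.22728,0.06388,0.33364],"tip":[-0.52253,0.42671,0.70114],"\u03c4":[0.0,0.0,0.0]}
{"k":2,"theta":[0.54363,0.12014,0.87962],"qd":[0.29185,-0.01295,0.5029],"tip":[-0.52411,0.42776,0.69806],"\u03c4":[0.0,0.0,0.0]}
{"k":3,"theta":[0.54685,0.1197,0.88551],"qd":[0.3509,-0.07452,0.67419],"tip":[-0.52565,0.42927,0.69421],"\u03c4":[0.0,0.0,0.0]}
{"k":4,"theta":[0.55065,0.11865,0.8931],"qd":[0.41046,-0.13454,0.84454],"tip":[-0.52715,0.43122,0.68958],"\u03c4":[0.0,0.0,0.0]}
{"k":5,"theta":[0.55506,0.11701,0.90239],"qd":[0.47124,-0.19408,1.0137],"tip":[-0.5286,0.43357,0.68416],"\u03c4":[0.0,0.0,0.0]}
{"k":6,"theta":[0.56008,0.11477,0.91337],"qd":[0.5336,-0.25342,1.1816],"tip":[-0.52999,0.43632,0.67794],"\u03c4":[0.0,0.0,0.0]}
{"k":7,"theta":[0.56574,0.11194,0.92602],"qd":[0.59791,-0.31278,1.34814],"tip":[-0.5313,0.43943,0.6709],"\u03c4":[0.0,0.0,0.0]}
{"k":8,"theta":[0.57205,0.10852,0.94033],"qd":[0.66451,-0.37238,1.51324],"tip":[-0.53253,0.44289,0.66305],"\u03c4":[0.0,0.0,0.0]}
{"k":9,"theta":[0.57904,0.10449,0.95628],"qd":[0.73373,-0.43236,1.67678],"tip":[-0.53366,0.44665,0.65436],"\u03c4":[0.0,0.0,0.0]}
{"k":10,"theta":[0.58673,0.09987,0.97386],"qd":[0.80592,-0.49283,1.83866],"tip":[-0.53468,0.45068,0.64482],"\u03c4":[0.0,0.0,0.0]}
{"k":11,"theta":[0.59517,0.09463,0.99305],"qd":[0.88138,-0.55385,1.99873],"tip":[-0.53556,0.45495,0.63443],"\u03c4":[0.0,0.0,0.0]}
{"k":12,"theta":[0.60437,0.08879,1.01383],"qd":[0.96042,-0.61539,2.15685],"tip":[-0.53628,0.45941,0.62318],"\u03c4":[0.0,0.0,0.0]}
{"k":13,"theta":[0.61439,0.08233,1.03618],"qd":[1.04331,-0.67737,2.31286],"tip":[-0.53682,0.464,0.61104],"\u03c4":[0.0,0.0,0.0]}
{"k":14,"theta":[0.62525,0.07524,1.06008],"qd":[1.13032,-0.73961,2.46656],"tip":[-0.53716,0.46869,0.59802],"\u03c4":[0.0,0.0,0.0]}
{"k":15,"theta":[0.63701,0.06753,1.0855],"qd":[1.22165,-0.80186,2.61774],"tip":[-0.53729,0.47342,0.58412],"\u03c4":[0.0,0.0,0.0]}
{"k":16,"theta":[0.6497,0.0592,1.11242],"qd":[1.31749,-0.86374,2.76614],"tip":[-0.53717,0.47811,0.56931],"\u03c4":[0.0,0.0,0.0]}
{"k":17,"theta":[0.66337,0.05026,1.14081],"qd":[1.41797,-0.92476,2.91145],"tip":[-0.53678,0.48272,0.55362],"\u03c4":[0.0,0.0,0.0]}
{"k":18,"theta":[0.67808,0.04071,1.17064],"qd":[1.52317,-0.98428,3.05332],"tip":[-0.53611,0.48716,0.53704],"\u03c4":[0.0,0.0,0.0]}
{"k":19,"theta":[0.69385,0.03058,1.20187],"qd":[1.6331,-1.04155,3.1913],"tip":[-0.53514,0.49137,0.51957],"\u03c4":[0.0,0.0,0.0]}
{"k":20,"theta":[0.71075,0.01989,1.23445],"qd":[1.74769,-1.09563,3.32487],"tip":[-0.53384,0.49527,0.50124],"\u03c4":[0.0,0.0,0.0]}
{"k":21,"theta":[0.72882,0.00868,1.26835],"qd":[1.8668,-1.14542,3.4534],"tip":[-0.53222,0.49877,0.48205],"\u03c4":[0.0,0.0,0.0]}
{"k":22,"theta":[0.7481,-0.003,1.3035],"qd":[1.9902,-1.18968,3.57612],"tip":[-0.53025,0.50181,0.46204],"\u03c4":[0.0,0.0,0.0]}
{"k":23,"theta":[0.76864,-0.01509,1.33985],"qd":[2.11756,-1.22696,3.69212],"tip":[-0.52794,0.50428,0.44123],"\u03c4":[0.0,0.0,0.0]}
{"k":24,"theta":[0.79047,-0.02751,1.37732],"qd":[2.24845,-1.25569,3.80031],"tip":[-0.52529,0.50612,0.41966],"\u03c4":[0.0,0.0,0.0]}
{"k":25,"theta":[0.81362,-0.04017,1.41582],"qd":[2.38239,-1.27412,3.89944],"tip":[-0.52231,0.50723,0.39736],"\u03c4":[0.0,0.0,0.0]}
{"k":26,"theta":[0.83812,-0.05295,1.45527],"qd":[2.51879,-1.28041,3.98802],"tip":[-0.519,0.50754,0.37437],"\u03c4":[0.0,0.0,0.0]}
{"k":27,"theta":[0.864,-0.06573,1.49554],"qd":[2.65702,-1.27265,4.06437],"tip":[-0.51541,0.50697,0.35076],"\u03c4":[0.0,0.0,0.0]}
{"k":28,"theta":[0.89127,-0.07835,1.53651],"qd":[2.79641,-1.24891,4.12661],"tip":[-0.51155,0.50547,0.32657],"\u03c4":[0.0,0.0,0.0]}
{"k":29,"theta":[0.91993,-0.09065,1.57802],"qd":[2.93631,-1.20731,4.17264],"tip":[-0.50747,0.50297,0.30185],"\u03c4":[0.0,0.0,0.0]}
{"k":30,"theta":[0.94999,-0.10243,1.6199],"qd":[3.07609,-1.14609,4.20017],"tip":[-0.50321,0.49944,0.27665],"\u03c4":[0.0,0.0,0.0]}
{"k":31,"theta":[0.98145,-0.1135,1.66195],"qd":[3.2152,-1.06373,4.20675],"tip":[-0.49881,0.49484,0.25104],"\u03c4":[0.0,0.0,0.0]}
{"k":32,"theta":[1.01429,-0.12363,1.70396],"qd":[3.35319,-0.95902,4.18979],"tip":[-0.49433,0.48918,0.22504],"\u03c4":[0.0,0.0,0.0]}
{"k":33,"theta":[1.04851,-0.1326,1.74566],"qd":[3.48977,-0.83123,4.14658],"tip":[-0.48983,0.48244,0.19872],"\u03c4":[0.0,0.0,0.0]}
{"k":34,"theta":[1.08408,-0.14018,1.78679],"qd":[3.62479,-0.68019,4.07439],"tip":[-0.48535,0.47466,0.17209],"\u03c4":[0.0,0.0,0.0]}
{"k":35,"theta":[1.121,-0.14613,1.82704],"qd":[3.75832,-0.50654,3.97042],"tip":[-0.48094,0.46589,0.14519],"\u03c4":[0.0,0.0,0.0]}
{"k":36,"theta":[1.15925,-0.15024,1.86609],"qd":[3.89062,-0.31184,3.83193],"tip":[-0.47664,0.45617,0.11802],"\u03c4":[0.0,0.0,0.0]}
{"k":37,"theta":[1.19881,-0.1523,1.90356],"qd":[4.02218,-0.0989,3.65628],"tip":[-0.47248,0.4456,0.0906],"\u03c4":[0.0,0.0,0.0]}
{"k":38,"theta":[1.2397,-0.15221,1.93908],"qd":[4.15804,0.11771,3.44119],"tip":[-0.46848,0.43427,0.06291],"\u03c4":[0.0,0.0,0.0]}
{"k":39,"theta":[1.28198,-0.14994,1.97225],"qd":[4.29701,0.33693,3.18496],"tip":[-0.46463,0.42228,0.03496],"\u03c4":[0.0,0.0,0.0]}
{"k":40,"theta":[1.32565,-0.14547,2.00264],"qd":[4.43801,0.55642,2.88597],"tip":[-0.46093,0.40977,0.0067],"\u03c4":[0.0,0.0,0.0]}
{"k":41,"theta":[1.37075,-0.13884,2.02982],"qd":[4.58247,0.76648,2.54319],"tip":[-0.45736,0.39684,-0.02189],"\u03c4":[0.0,0.0,0.0]}
{"k":42,"theta":[1.41732,-0.13021,2.05335],"qd":[4.73203,0.95566,2.15631],"tip":[-0.45387,0.38363,-0.05087]}


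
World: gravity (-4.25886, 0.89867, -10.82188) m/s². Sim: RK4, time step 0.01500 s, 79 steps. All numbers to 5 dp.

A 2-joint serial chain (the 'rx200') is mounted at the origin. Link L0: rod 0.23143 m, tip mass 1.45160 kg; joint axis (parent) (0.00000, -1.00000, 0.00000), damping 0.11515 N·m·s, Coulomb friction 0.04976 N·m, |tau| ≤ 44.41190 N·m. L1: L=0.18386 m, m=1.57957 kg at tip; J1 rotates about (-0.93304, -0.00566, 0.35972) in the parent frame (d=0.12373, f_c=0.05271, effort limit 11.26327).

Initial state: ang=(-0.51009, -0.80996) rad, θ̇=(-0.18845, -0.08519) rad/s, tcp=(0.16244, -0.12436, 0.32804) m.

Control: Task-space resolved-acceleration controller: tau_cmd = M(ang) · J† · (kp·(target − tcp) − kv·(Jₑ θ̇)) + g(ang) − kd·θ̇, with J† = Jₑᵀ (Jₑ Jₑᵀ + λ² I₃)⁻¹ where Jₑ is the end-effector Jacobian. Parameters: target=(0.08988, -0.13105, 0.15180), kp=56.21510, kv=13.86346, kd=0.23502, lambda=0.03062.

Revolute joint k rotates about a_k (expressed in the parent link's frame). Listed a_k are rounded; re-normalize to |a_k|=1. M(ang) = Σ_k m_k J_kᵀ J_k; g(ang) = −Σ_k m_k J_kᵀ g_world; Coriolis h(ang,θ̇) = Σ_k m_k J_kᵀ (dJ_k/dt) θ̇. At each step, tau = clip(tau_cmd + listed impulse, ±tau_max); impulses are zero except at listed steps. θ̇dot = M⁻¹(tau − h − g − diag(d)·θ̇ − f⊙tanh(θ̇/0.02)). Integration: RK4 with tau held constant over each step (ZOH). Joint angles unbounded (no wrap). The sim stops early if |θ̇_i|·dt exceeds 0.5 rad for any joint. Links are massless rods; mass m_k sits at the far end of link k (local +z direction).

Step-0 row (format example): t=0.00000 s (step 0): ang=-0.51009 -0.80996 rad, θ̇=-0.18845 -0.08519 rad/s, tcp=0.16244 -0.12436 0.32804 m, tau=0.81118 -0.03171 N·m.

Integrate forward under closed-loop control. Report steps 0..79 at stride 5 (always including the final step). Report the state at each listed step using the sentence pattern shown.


t=0.07500 s (step 5): ang=-0.53433 -0.89610 rad, θ̇=-0.41033 -1.73302 rad/s, tcp=0.16166 -0.13410 0.31708 m, tau=1.15275 1.49382 N·m.
t=0.15000 s (step 10): ang=-0.56833 -1.03588 rad, θ̇=-0.48901 -1.91580 rad/s, tcp=0.15654 -0.14777 0.29967 m, tau=1.32039 1.92687 N·m.
t=0.22500 s (step 15): ang=-0.60698 -1.17728 rad, θ̇=-0.54020 -1.84120 rad/s, tcp=0.15012 -0.15867 0.28120 m, tau=1.47234 2.11471 N·m.
t=0.30000 s (step 20): ang=-0.64903 -1.31062 rad, θ̇=-0.57974 -1.71168 rad/s, tcp=0.14343 -0.16605 0.26323 m, tau=1.63370 2.19889 N·m.
t=0.37500 s (step 25): ang=-0.69361 -1.43360 rad, θ̇=-0.60765 -1.56711 rad/s, tcp=0.13700 -0.17026 0.24648 m, tau=1.80719 2.21224 N·m.
t=0.45000 s (step 30): ang=-0.73979 -1.54558 rad, θ̇=-0.62153 -1.41921 rad/s, tcp=0.13111 -0.17186 0.23134 m, tau=1.99024 2.17250 N·m.
t=0.52500 s (step 35): ang=-0.78640 -1.64654 rad, θ̇=-0.61924 -1.27332 rad/s, tcp=0.12592 -0.17146 0.21798 m, tau=2.17745 2.09550 N·m.
t=0.60000 s (step 40): ang=-0.83221 -1.73675 rad, θ̇=-0.59979 -1.13235 rad/s, tcp=0.12145 -0.16963 0.20643 m, tau=2.36130 1.99589 N·m.
t=0.67500 s (step 45): ang=-0.87594 -1.81663 rad, θ̇=-0.56394 -0.99804 rad/s, tcp=0.11764 -0.16686 0.19663 m, tau=2.53346 1.88633 N·m.
t=0.75000 s (step 50): ang=-0.91644 -1.88672 rad, θ̇=-0.51438 -0.87166 rad/s, tcp=0.11441 -0.16355 0.18846 m, tau=2.68649 1.77681 N·m.
t=0.82500 s (step 55): ang=-0.95284 -1.94768 rad, θ̇=-0.45541 -0.75438 rad/s, tcp=0.11166 -0.16002 0.18176 m, tau=2.81537 1.67433 N·m.
t=0.90000 s (step 60): ang=-0.98463 -2.00020 rad, θ̇=-0.39212 -0.64720 rad/s, tcp=0.10927 -0.15651 0.17634 m, tau=2.91831 1.58298 N·m.
t=0.97500 s (step 65): ang=-1.01166 -2.04509 rad, θ̇=-0.32932 -0.55083 rad/s, tcp=0.10719 -0.15316 0.17202 m, tau=2.99650 1.50444 N·m.
t=1.05000 s (step 70): ang=-1.03413 -2.08316 rad, θ̇=-0.27077 -0.46553 rad/s, tcp=0.10535 -0.15008 0.16862 m, tau=3.05321 1.43866 N·m.
t=1.12500 s (step 75): ang=-1.05244 -2.11524 rad, θ̇=-0.21881 -0.39106 rad/s, tcp=0.10371 -0.14731 0.16597 m, tau=3.09260 1.38457 N·m.
t=1.18500 s (step 79): ang=-1.06447 -2.13712 rad, θ̇=-0.18272 -0.33892 rad/s, tcp=0.10253 -0.14534 0.16428 m.


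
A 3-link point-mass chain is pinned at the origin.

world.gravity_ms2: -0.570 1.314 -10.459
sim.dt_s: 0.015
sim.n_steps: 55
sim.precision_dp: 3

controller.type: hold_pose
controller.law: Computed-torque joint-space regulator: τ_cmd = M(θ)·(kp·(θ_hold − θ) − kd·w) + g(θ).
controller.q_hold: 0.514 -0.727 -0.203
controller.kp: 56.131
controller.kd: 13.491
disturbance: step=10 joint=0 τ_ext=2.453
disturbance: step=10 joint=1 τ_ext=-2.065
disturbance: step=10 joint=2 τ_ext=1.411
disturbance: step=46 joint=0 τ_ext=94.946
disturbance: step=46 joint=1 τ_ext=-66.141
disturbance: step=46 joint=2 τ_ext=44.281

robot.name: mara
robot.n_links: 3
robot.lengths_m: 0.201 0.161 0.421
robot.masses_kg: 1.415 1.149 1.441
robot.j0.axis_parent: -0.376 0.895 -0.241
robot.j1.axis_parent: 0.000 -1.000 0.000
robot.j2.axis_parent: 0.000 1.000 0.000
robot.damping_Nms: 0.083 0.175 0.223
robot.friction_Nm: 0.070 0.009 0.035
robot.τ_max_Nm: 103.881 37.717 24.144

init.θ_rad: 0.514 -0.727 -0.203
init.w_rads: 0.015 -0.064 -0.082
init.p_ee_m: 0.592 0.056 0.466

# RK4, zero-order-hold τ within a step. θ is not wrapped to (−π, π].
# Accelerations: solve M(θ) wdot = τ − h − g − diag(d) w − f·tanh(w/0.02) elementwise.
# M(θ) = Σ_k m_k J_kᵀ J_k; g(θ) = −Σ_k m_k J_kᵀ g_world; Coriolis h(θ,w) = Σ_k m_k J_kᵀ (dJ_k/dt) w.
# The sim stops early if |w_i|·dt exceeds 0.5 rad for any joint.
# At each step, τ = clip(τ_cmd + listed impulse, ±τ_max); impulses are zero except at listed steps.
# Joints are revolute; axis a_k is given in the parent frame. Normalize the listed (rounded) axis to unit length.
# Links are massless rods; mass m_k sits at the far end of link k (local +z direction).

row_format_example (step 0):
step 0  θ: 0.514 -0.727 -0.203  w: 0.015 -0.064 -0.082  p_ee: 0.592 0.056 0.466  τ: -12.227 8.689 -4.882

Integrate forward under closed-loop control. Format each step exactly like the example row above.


step 1  θ: 0.514 -0.728 -0.204  w: 0.012 -0.017 -0.016  p_ee: 0.592 0.056 0.466  τ: -12.184 8.661 -4.875
step 2  θ: 0.514 -0.728 -0.204  w: 0.007 -0.009 -0.003  p_ee: 0.592 0.056 0.466  τ: -12.148 8.638 -4.863
step 3  θ: 0.514 -0.728 -0.204  w: 0.004 -0.007 -0.001  p_ee: 0.592 0.056 0.466  τ: -12.119 8.619 -4.851
step 4  θ: 0.514 -0.728 -0.204  w: 0.002 -0.006 0.000  p_ee: 0.592 0.056 0.466  τ: -12.095 8.602 -4.840
step 5  θ: 0.515 -0.728 -0.204  w: 0.001 -0.004 0.001  p_ee: 0.592 0.056 0.466  τ: -12.075 8.587 -4.830
step 6  θ: 0.515 -0.728 -0.204  w: 0.000 -0.003 0.001  p_ee: 0.592 0.056 0.466  τ: -12.059 8.575 -4.821
step 7  θ: 0.515 -0.728 -0.204  w: -0.000 -0.002 0.001  p_ee: 0.593 0.056 0.466  τ: -12.045 8.564 -4.814
step 8  θ: 0.515 -0.728 -0.204  w: -0.000 -0.001 0.000  p_ee: 0.593 0.056 0.466  τ: -12.033 8.554 -4.808
step 9  θ: 0.515 -0.728 -0.204  w: -0.001 0.000 0.000  p_ee: 0.593 0.056 0.466  τ: -12.023 8.546 -4.802
step 10  θ: 0.515 -0.728 -0.204  w: -0.001 0.001 0.000  p_ee: 0.593 0.056 0.466  τ: -9.561 6.475 -3.386
step 11  θ: 0.515 -0.728 -0.204  w: 0.001 -0.053 0.006  p_ee: 0.593 0.056 0.466  τ: -12.520 8.965 -5.089
step 12  θ: 0.515 -0.729 -0.204  w: 0.002 -0.039 0.006  p_ee: 0.593 0.056 0.465  τ: -12.440 8.898 -5.043
step 13  θ: 0.515 -0.730 -0.203  w: 0.002 -0.028 0.005  p_ee: 0.593 0.056 0.465  τ: -12.370 8.839 -5.003
step 14  θ: 0.515 -0.730 -0.203  w: 0.002 -0.019 0.004  p_ee: 0.593 0.056 0.465  τ: -12.308 8.788 -4.968
step 15  θ: 0.515 -0.730 -0.203  w: 0.001 -0.012 0.003  p_ee: 0.593 0.056 0.465  τ: -12.254 8.743 -4.937
step 16  θ: 0.515 -0.730 -0.203  w: 0.001 -0.007 0.002  p_ee: 0.593 0.056 0.464  τ: -12.207 8.705 -4.911
step 17  θ: 0.515 -0.730 -0.203  w: 0.000 -0.003 0.001  p_ee: 0.593 0.056 0.464  τ: -12.167 8.672 -4.889
step 18  θ: 0.515 -0.730 -0.203  w: -0.000 0.000 0.000  p_ee: 0.593 0.056 0.464  τ: -12.133 8.644 -4.869
step 19  θ: 0.515 -0.730 -0.203  w: -0.001 0.003 -0.000  p_ee: 0.593 0.056 0.464  τ: -12.104 8.620 -4.853
step 20  θ: 0.515 -0.730 -0.203  w: -0.001 0.004 -0.001  p_ee: 0.593 0.056 0.464  τ: -12.079 8.600 -4.839
step 21  θ: 0.515 -0.730 -0.203  w: -0.001 0.006 -0.001  p_ee: 0.593 0.056 0.464  τ: -12.058 8.583 -4.827
step 22  θ: 0.515 -0.730 -0.203  w: -0.002 0.007 -0.001  p_ee: 0.593 0.056 0.465  τ: -12.040 8.568 -4.817
step 23  θ: 0.515 -0.730 -0.203  w: -0.002 0.008 -0.001  p_ee: 0.593 0.056 0.465  τ: -12.025 8.556 -4.809
step 24  θ: 0.515 -0.730 -0.203  w: -0.002 0.008 -0.001  p_ee: 0.593 0.056 0.465  τ: -12.013 8.546 -4.802
step 25  θ: 0.514 -0.730 -0.203  w: -0.002 0.009 -0.001  p_ee: 0.593 0.056 0.465  τ: -12.002 8.537 -4.796
step 26  θ: 0.514 -0.730 -0.203  w: -0.002 0.009 -0.001  p_ee: 0.593 0.056 0.465  τ: -11.994 8.530 -4.791
step 27  θ: 0.514 -0.730 -0.203  w: -0.002 0.009 -0.001  p_ee: 0.593 0.056 0.465  τ: -11.987 8.524 -4.787
step 28  θ: 0.514 -0.729 -0.203  w: -0.002 0.009 -0.001  p_ee: 0.593 0.056 0.465  τ: -11.981 8.519 -4.783
step 29  θ: 0.514 -0.729 -0.203  w: -0.002 0.008 -0.001  p_ee: 0.593 0.056 0.465  τ: -11.976 8.515 -4.780
step 30  θ: 0.514 -0.729 -0.203  w: -0.002 0.008 -0.001  p_ee: 0.593 0.056 0.465  τ: -11.973 8.511 -4.778
step 31  θ: 0.514 -0.729 -0.203  w: -0.002 0.008 -0.001  p_ee: 0.593 0.056 0.465  τ: -11.970 8.509 -4.776
step 32  θ: 0.514 -0.729 -0.204  w: -0.002 0.007 -0.001  p_ee: 0.593 0.056 0.465  τ: -11.968 8.507 -4.775
step 33  θ: 0.514 -0.729 -0.204  w: -0.002 0.007 -0.001  p_ee: 0.593 0.056 0.465  τ: -11.966 8.505 -4.774
step 34  θ: 0.514 -0.729 -0.204  w: -0.001 0.007 -0.001  p_ee: 0.593 0.056 0.465  τ: -11.965 8.504 -4.773
step 35  θ: 0.514 -0.729 -0.204  w: -0.001 0.006 -0.001  p_ee: 0.593 0.056 0.466  τ: -11.964 8.503 -4.773
step 36  θ: 0.514 -0.729 -0.204  w: -0.001 0.006 -0.001  p_ee: 0.593 0.056 0.466  τ: -11.963 8.503 -4.772
step 37  θ: 0.514 -0.728 -0.204  w: -0.001 0.006 -0.001  p_ee: 0.593 0.056 0.466  τ: -11.963 8.502 -4.772
step 38  θ: 0.514 -0.728 -0.204  w: -0.001 0.005 -0.001  p_ee: 0.592 0.056 0.466  τ: -11.963 8.502 -4.772
step 39  θ: 0.514 -0.728 -0.204  w: -0.001 0.005 -0.001  p_ee: 0.592 0.056 0.466  τ: -11.963 8.502 -4.772
step 40  θ: 0.514 -0.728 -0.204  w: -0.001 0.005 -0.001  p_ee: 0.592 0.056 0.466  τ: -11.963 8.502 -4.772
step 41  θ: 0.514 -0.728 -0.204  w: -0.001 0.004 -0.001  p_ee: 0.592 0.056 0.466  τ: -11.963 8.502 -4.772
step 42  θ: 0.514 -0.728 -0.204  w: -0.001 0.004 -0.001  p_ee: 0.592 0.056 0.466  τ: -11.964 8.502 -4.772
step 43  θ: 0.514 -0.728 -0.204  w: -0.001 0.004 -0.000  p_ee: 0.592 0.056 0.466  τ: -11.964 8.503 -4.772
step 44  θ: 0.514 -0.728 -0.204  w: -0.001 0.003 -0.000  p_ee: 0.592 0.056 0.466  τ: -11.965 8.503 -4.772
step 45  θ: 0.514 -0.728 -0.204  w: -0.001 0.003 -0.000  p_ee: 0.592 0.056 0.466  τ: -11.965 8.503 -4.773
step 46  θ: 0.514 -0.728 -0.204  w: -0.001 0.003 -0.000  p_ee: 0.592 0.056 0.466  τ: 82.980 -37.717 24.144
step 47  θ: 0.543 -0.706 -0.207  w: 3.875 2.957 -0.470  p_ee: 0.598 0.060 0.462  τ: -31.976 18.089 -10.754
step 48  θ: 0.595 -0.666 -0.214  w: 3.005 2.295 -0.387  p_ee: 0.607 0.068 0.454  τ: -29.426 16.509 -9.739
step 49  θ: 0.634 -0.636 -0.219  w: 2.278 1.715 -0.336  p_ee: 0.614 0.074 0.448  τ: -27.158 15.190 -8.898
step 50  θ: 0.664 -0.614 -0.224  w: 1.677 1.232 -0.286  p_ee: 0.619 0.078 0.443  τ: -25.136 14.072 -8.194
step 51  θ: 0.685 -0.599 -0.228  w: 1.183 0.843 -0.229  p_ee: 0.622 0.082 0.439  τ: -23.334 13.117 -7.598
step 52  θ: 0.700 -0.589 -0.231  w: 0.778 0.536 -0.168  p_ee: 0.625 0.084 0.436  τ: -21.730 12.295 -7.091
step 53  θ: 0.709 -0.582 -0.233  w: 0.449 0.296 -0.105  p_ee: 0.626 0.086 0.434  τ: -20.308 11.586 -6.656
step 54  θ: 0.714 -0.579 -0.234  w: 0.184 0.111 -0.044  p_ee: 0.627 0.086 0.433  τ: -19.052 10.973 -6.283
step 55  θ: 0.715 -0.579 -0.234  w: -0.026 -0.033 0.004  p_ee: 0.628 0.086 0.433


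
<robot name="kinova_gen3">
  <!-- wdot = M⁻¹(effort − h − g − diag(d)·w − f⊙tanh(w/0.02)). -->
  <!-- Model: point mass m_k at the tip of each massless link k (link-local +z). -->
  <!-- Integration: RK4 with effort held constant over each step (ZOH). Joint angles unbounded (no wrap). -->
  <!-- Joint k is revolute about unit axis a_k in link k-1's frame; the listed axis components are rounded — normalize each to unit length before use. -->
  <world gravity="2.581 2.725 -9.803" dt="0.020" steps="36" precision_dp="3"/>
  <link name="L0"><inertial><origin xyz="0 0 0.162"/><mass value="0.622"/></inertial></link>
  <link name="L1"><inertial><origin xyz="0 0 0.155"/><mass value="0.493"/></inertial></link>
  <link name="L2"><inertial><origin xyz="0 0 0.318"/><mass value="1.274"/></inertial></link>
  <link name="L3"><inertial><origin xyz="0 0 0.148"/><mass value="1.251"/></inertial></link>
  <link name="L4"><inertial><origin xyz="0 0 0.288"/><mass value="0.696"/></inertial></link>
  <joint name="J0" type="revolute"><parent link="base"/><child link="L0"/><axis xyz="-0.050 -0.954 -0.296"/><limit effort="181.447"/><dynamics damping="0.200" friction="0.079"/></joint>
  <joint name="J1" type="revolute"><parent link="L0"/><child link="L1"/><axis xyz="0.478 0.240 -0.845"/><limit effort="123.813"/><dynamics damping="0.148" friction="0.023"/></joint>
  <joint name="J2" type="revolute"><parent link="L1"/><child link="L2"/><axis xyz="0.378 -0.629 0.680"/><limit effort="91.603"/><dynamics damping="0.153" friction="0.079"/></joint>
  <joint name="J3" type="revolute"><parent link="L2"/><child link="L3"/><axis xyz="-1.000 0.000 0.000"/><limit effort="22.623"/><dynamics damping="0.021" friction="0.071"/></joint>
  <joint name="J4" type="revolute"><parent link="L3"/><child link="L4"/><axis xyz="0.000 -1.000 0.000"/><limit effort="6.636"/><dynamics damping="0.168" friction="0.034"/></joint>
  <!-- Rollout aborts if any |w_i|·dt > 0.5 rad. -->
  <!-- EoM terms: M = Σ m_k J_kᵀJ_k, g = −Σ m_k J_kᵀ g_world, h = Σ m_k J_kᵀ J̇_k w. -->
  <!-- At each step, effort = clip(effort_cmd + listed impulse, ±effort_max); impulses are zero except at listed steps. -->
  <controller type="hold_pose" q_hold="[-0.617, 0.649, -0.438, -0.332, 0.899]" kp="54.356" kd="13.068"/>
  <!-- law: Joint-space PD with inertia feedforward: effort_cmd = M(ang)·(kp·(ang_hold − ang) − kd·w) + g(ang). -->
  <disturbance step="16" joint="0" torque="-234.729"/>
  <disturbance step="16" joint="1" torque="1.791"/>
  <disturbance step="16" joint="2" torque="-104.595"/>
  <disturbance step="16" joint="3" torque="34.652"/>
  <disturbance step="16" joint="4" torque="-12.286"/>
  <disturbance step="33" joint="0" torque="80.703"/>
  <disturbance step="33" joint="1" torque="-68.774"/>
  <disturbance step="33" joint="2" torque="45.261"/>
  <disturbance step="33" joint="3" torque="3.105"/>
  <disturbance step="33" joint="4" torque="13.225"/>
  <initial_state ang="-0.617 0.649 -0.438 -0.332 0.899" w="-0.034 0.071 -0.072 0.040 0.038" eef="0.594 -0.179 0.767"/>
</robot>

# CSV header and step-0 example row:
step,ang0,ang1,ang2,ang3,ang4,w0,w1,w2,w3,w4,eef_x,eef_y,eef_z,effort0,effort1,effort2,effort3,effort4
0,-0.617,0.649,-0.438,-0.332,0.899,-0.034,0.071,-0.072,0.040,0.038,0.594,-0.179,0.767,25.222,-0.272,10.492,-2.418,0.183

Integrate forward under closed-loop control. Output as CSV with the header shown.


step,ang0,ang1,ang2,ang3,ang4,w0,w1,w2,w3,w4,eef_x,eef_y,eef_z,effort0,effort1,effort2,effort3,effort4
1,-0.618,0.650,-0.439,-0.332,0.899,-0.033,0.048,-0.035,0.016,0.010,0.595,-0.180,0.766,24.896,-0.185,10.324,-2.375,0.170
2,-0.618,0.651,-0.440,-0.331,0.900,-0.030,0.033,-0.009,0.008,0.000,0.596,-0.180,0.766,24.621,-0.114,10.186,-2.344,0.153
3,-0.619,0.651,-0.440,-0.332,0.900,-0.019,0.020,-0.009,0.001,-0.001,0.596,-0.180,0.765,24.397,-0.059,10.082,-2.323,0.135
4,-0.619,0.652,-0.440,-0.331,0.899,-0.005,0.005,-0.024,-0.015,-0.003,0.597,-0.180,0.765,24.207,-0.014,9.996,-2.304,0.121
5,-0.619,0.652,-0.440,-0.331,0.899,0.002,-0.002,-0.027,-0.019,-0.003,0.597,-0.180,0.765,24.061,0.020,9.929,-2.291,0.109
6,-0.619,0.652,-0.440,-0.331,0.899,0.007,-0.007,-0.025,-0.020,-0.003,0.597,-0.180,0.765,23.942,0.046,9.874,-2.279,0.100
7,-0.619,0.652,-0.440,-0.331,0.899,0.009,-0.010,-0.022,-0.020,-0.003,0.597,-0.180,0.765,23.845,0.066,9.829,-2.269,0.092
8,-0.619,0.652,-0.440,-0.331,0.899,0.011,-0.012,-0.019,-0.020,-0.002,0.597,-0.180,0.765,23.767,0.081,9.792,-2.260,0.086
9,-0.619,0.652,-0.439,-0.331,0.899,0.012,-0.013,-0.017,-0.019,-0.002,0.597,-0.180,0.765,23.704,0.093,9.762,-2.253,0.081
10,-0.619,0.652,-0.439,-0.331,0.899,0.013,-0.014,-0.016,-0.019,-0.002,0.597,-0.180,0.765,23.654,0.102,9.739,-2.247,0.077
11,-0.619,0.652,-0.439,-0.331,0.899,0.013,-0.015,-0.015,-0.019,-0.002,0.596,-0.180,0.765,23.614,0.109,9.720,-2.242,0.074
12,-0.619,0.652,-0.438,-0.331,0.899,0.013,-0.015,-0.014,-0.019,-0.002,0.596,-0.180,0.765,23.583,0.113,9.706,-2.238,0.071
13,-0.619,0.652,-0.438,-0.330,0.899,0.013,-0.015,-0.014,-0.019,-0.002,0.596,-0.180,0.766,23.559,0.116,9.695,-2.234,0.070
14,-0.619,0.651,-0.438,-0.330,0.899,0.013,-0.015,-0.015,-0.020,-0.002,0.596,-0.180,0.766,23.541,0.119,9.686,-2.231,0.068
15,-0.619,0.651,-0.437,-0.330,0.899,0.013,-0.015,-0.015,-0.020,-0.002,0.596,-0.180,0.766,23.528,0.120,9.680,-2.229,0.067
16,-0.619,0.651,-0.437,-0.330,0.899,0.013,-0.014,-0.016,-0.020,-0.002,0.596,-0.180,0.766,-181.447,1.911,-91.603,22.623,-6.636
17,-0.587,0.608,-0.603,-0.449,0.902,2.680,-4.213,-15.712,-11.230,-0.769,0.610,-0.174,0.746,79.450,-0.593,36.463,-9.669,1.528
18,-0.560,0.548,-0.825,-0.605,0.880,0.312,-1.839,-6.969,-4.750,-0.759,0.635,-0.165,0.711,67.658,-0.751,29.201,-9.256,0.337
19,-0.561,0.522,-0.925,-0.672,0.869,-0.361,-0.744,-3.084,-2.037,-0.166,0.652,-0.158,0.687,58.184,-0.691,24.129,-8.289,-0.150
20,-0.570,0.513,-0.966,-0.699,0.869,-0.509,-0.204,-1.105,-0.672,0.122,0.664,-0.153,0.672,50.784,-0.559,20.548,-7.312,-0.291
21,-0.580,0.511,-0.977,-0.705,0.872,-0.472,0.059,-0.048,0.065,0.164,0.672,-0.150,0.663,44.964,-0.417,17.925,-6.448,-0.271
22,-0.588,0.513,-0.973,-0.700,0.874,-0.348,0.140,0.408,0.365,0.054,0.677,-0.149,0.658,40.306,-0.279,15.952,-5.684,-0.203
23,-0.594,0.517,-0.963,-0.691,0.874,-0.228,0.174,0.666,0.532,-0.041,0.680,-0.149,0.656,36.524,-0.164,14.398,-5.045,-0.140
24,-0.598,0.520,-0.947,-0.679,0.873,-0.131,0.194,0.828,0.630,-0.095,0.682,-0.150,0.657,33.452,-0.070,13.159,-4.514,-0.095
25,-0.600,0.524,-0.930,-0.666,0.870,-0.053,0.200,0.919,0.679,-0.135,0.681,-0.151,0.660,30.957,0.005,12.170,-4.073,-0.059
26,-0.600,0.528,-0.911,-0.652,0.868,0.005,0.201,0.969,0.697,-0.157,0.680,-0.153,0.664,28.940,0.064,11.380,-3.710,-0.033
27,-0.600,0.532,-0.891,-0.638,0.864,0.038,0.204,1.011,0.697,-0.158,0.677,-0.155,0.669,27.343,0.110,10.752,-3.411,-0.014
28,-0.599,0.537,-0.871,-0.624,0.861,0.060,0.203,1.024,0.681,-0.151,0.674,-0.158,0.674,26.068,0.146,10.258,-3.164,-0.002
29,-0.597,0.541,-0.850,-0.611,0.859,0.076,0.198,1.012,0.654,-0.140,0.671,-0.160,0.680,25.050,0.171,9.872,-2.962,0.004
30,-0.596,0.545,-0.830,-0.598,0.856,0.086,0.191,0.983,0.620,-0.124,0.667,-0.162,0.686,24.243,0.188,9.573,-2.796,0.006
31,-0.594,0.548,-0.811,-0.586,0.854,0.092,0.182,0.942,0.583,-0.105,0.663,-0.164,0.692,23.609,0.196,9.345,-2.661,0.006
32,-0.592,0.552,-0.792,-0.575,0.852,0.095,0.174,0.894,0.544,-0.085,0.658,-0.166,0.698,23.118,0.199,9.174,-2.551,0.003
33,-0.590,0.555,-0.775,-0.564,0.850,0.095,0.165,0.842,0.505,-0.064,0.654,-0.168,0.703,103.446,-68.578,54.310,0.644,6.636
34,-0.584,0.545,-0.728,-0.509,0.829,0.496,-1.184,3.996,4.942,-2.182,0.650,-0.163,0.719,0.750,18.833,-3.009,-3.501,-1.750
35,-0.577,0.526,-0.654,-0.422,0.788,0.265,-0.793,3.218,3.721,-1.853,0.647,-0.152,0.742,5.000,15.102,-0.064,-3.803,-1.312
36,-0.572,0.512,-0.598,-0.359,0.756,0.190,-0.534,2.347,2.620,-1.403,0.643,-0.144,0.759,,,,,


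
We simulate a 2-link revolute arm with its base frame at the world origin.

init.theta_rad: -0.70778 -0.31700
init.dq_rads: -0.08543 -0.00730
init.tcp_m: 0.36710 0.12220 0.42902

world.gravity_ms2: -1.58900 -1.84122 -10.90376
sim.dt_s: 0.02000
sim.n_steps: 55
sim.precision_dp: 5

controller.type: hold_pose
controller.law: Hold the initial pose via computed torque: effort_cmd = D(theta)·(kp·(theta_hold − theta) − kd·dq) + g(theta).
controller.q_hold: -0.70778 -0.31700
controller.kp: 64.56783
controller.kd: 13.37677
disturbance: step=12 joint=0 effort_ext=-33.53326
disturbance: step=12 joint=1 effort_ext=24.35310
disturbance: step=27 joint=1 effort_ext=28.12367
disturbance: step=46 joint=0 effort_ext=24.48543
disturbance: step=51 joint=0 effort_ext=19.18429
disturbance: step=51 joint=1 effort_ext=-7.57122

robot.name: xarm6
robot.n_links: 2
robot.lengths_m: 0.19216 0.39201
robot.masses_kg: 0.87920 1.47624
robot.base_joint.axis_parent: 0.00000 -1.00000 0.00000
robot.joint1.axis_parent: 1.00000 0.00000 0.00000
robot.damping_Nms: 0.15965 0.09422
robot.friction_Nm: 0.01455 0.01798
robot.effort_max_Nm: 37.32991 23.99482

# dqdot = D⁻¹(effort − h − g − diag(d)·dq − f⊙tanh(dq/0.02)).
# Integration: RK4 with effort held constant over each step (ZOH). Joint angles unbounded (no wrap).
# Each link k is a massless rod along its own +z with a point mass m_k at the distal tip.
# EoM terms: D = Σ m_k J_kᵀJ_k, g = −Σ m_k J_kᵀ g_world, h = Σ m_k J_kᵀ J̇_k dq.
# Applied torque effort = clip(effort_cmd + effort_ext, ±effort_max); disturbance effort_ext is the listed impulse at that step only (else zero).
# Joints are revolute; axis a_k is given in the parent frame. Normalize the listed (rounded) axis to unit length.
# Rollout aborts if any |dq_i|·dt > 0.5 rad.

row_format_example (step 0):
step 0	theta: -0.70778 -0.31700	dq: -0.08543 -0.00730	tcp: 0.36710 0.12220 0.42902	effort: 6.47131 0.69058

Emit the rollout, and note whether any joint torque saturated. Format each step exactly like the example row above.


step 1	theta: -0.70925 -0.31712	dq: -0.06182 -0.00474	tcp: 0.36772 0.12224 0.42846	effort: 6.37379 0.68368
step 2	theta: -0.71030 -0.31720	dq: -0.04268 -0.00293	tcp: 0.36816 0.12227 0.42807	effort: 6.28857 0.67861
step 3	theta: -0.71100 -0.31724	dq: -0.02739 -0.00166	tcp: 0.36846 0.12229 0.42781	effort: 6.21488 0.67492
step 4	theta: -0.71142 -0.31727	dq: -0.01541 -0.00078	tcp: 0.36864 0.12230 0.42765	effort: 6.15209 0.67227
step 5	theta: -0.71164 -0.31728	dq: -0.00628 -0.00017	tcp: 0.36873 0.12230 0.42757	effort: 6.09967 0.67040
step 6	theta: -0.71170 -0.31728	dq: 0.00047 0.00023	tcp: 0.36875 0.12230 0.42755	effort: 6.05667 0.66910
step 7	theta: -0.71164 -0.31727	dq: 0.00531 0.00049	tcp: 0.36873 0.12230 0.42757	effort: 6.02169 0.66822
step 8	theta: -0.71150 -0.31726	dq: 0.00866 0.00065	tcp: 0.36867 0.12229 0.42762	effort: 5.99333 0.66765
step 9	theta: -0.71130 -0.31724	dq: 0.01085 0.00074	tcp: 0.36859 0.12229 0.42770	effort: 5.97040 0.66730
step 10	theta: -0.71107 -0.31723	dq: 0.01217 0.00079	tcp: 0.36849 0.12228 0.42778	effort: 5.95195 0.66711
step 11	theta: -0.71082 -0.31721	dq: 0.01281 0.00079	tcp: 0.36839 0.12228 0.42788	effort: 5.93720 0.66704
step 12	theta: -0.71057 -0.31720	dq: 0.01295 0.00078	tcp: 0.36828 0.12227 0.42797	effort: -27.60775 23.99482
step 13	theta: -0.72356 -0.29664	dq: -1.30684 2.05616	tcp: 0.37542 0.11459 0.42498	effort: 15.44679 -5.99658
step 14	theta: -0.74581 -0.26127	dq: -0.92260 1.48341	tcp: 0.38737 0.10126 0.41932	effort: 13.90366 -4.98886
step 15	theta: -0.76121 -0.23632	dq: -0.61980 1.01386	tcp: 0.39544 0.09178 0.41505	effort: 12.54526 -4.07628
step 16	theta: -0.77121 -0.21983	dq: -0.38170 0.63623	tcp: 0.40059 0.08548 0.41213	effort: 11.35854 -3.26739
step 17	theta: -0.77698 -0.21010	dq: -0.19610 0.33817	tcp: 0.40353 0.08176 0.41039	effort: 10.33095 -2.56130
step 18	theta: -0.77947 -0.20565	dq: -0.05349 0.10763	tcp: 0.40481 0.08005 0.40964	effort: 9.44931 -1.95222
step 19	theta: -0.77947 -0.20524	dq: 0.05332 -0.06570	tcp: 0.40483 0.07989 0.40966	effort: 8.70388 -1.43441
step 20	theta: -0.77763 -0.20780	dq: 0.13090 -0.19030	tcp: 0.40393 0.08087 0.41026	effort: 8.08027 -1.00396
step 21	theta: -0.77447 -0.21248	dq: 0.18537 -0.27784	tcp: 0.40237 0.08267 0.41126	effort: 7.56011 -0.64269
step 22	theta: -0.77040 -0.21861	dq: 0.22124 -0.33561	tcp: 0.40033 0.08501 0.41252	effort: 7.13058 -0.34202
step 23	theta: -0.76577 -0.22565	dq: 0.24232 -0.36981	tcp: 0.39800 0.08771 0.41393	effort: 6.77975 -0.09396
step 24	theta: -0.76083 -0.23320	dq: 0.25184 -0.38563	tcp: 0.39548 0.09059 0.41541	effort: 6.49665 0.10880
step 25	theta: -0.75579 -0.24093	dq: 0.25246 -0.38745	tcp: 0.39290 0.09353 0.41688	effort: 6.27133 0.27286
step 26	theta: -0.75081 -0.24858	dq: 0.24642 -0.37882	tcp: 0.39032 0.09645 0.41830	effort: 6.09486 0.40408
step 27	theta: -0.74599 -0.25599	dq: 0.23556 -0.36269	tcp: 0.38781 0.09926 0.41964	effort: 5.95932 23.99482
step 28	theta: -0.74144 -0.24238	dq: 0.21966 1.72128	tcp: 0.38678 0.09409 0.42237	effort: 5.88575 -6.08478
step 29	theta: -0.73723 -0.21362	dq: 0.20109 1.15830	tcp: 0.38671 0.08310 0.42588	effort: 5.85467 -4.94923
step 30	theta: -0.73339 -0.19495	dq: 0.18312 0.71046	tcp: 0.38607 0.07594 0.42847	effort: 5.82641 -3.96173
step 31	theta: -0.72991 -0.18426	dq: 0.16564 0.35964	tcp: 0.38510 0.07182 0.43040	effort: 5.80441 -3.10925
step 32	theta: -0.72677 -0.17977	dq: 0.14874 0.08989	tcp: 0.38396 0.07009 0.43184	effort: 5.78951 -2.37876
step 33	theta: -0.72395 -0.17999	dq: 0.13257 -0.11062	tcp: 0.38273 0.07018 0.43291	effort: 5.78120 -1.76422
step 34	theta: -0.72146 -0.18365	dq: 0.11727 -0.25560	tcp: 0.38148 0.07159 0.43367	effort: 5.77849 -1.24912
step 35	theta: -0.71926 -0.18977	dq: 0.10296 -0.35668	tcp: 0.38023 0.07394 0.43417	effort: 5.78016 -0.81795
step 36	theta: -0.71733 -0.19755	dq: 0.08972 -0.42257	tcp: 0.37901 0.07694 0.43446	effort: 5.78508 -0.46015
step 37	theta: -0.71566 -0.20638	dq: 0.07758 -0.46062	tcp: 0.37783 0.08033 0.43457	effort: 5.79226 -0.16601
step 38	theta: -0.71422 -0.21575	dq: 0.06657 -0.47702	tcp: 0.37670 0.08392 0.43453	effort: 5.80089 0.07331
step 39	theta: -0.71299 -0.22528	dq: 0.05666 -0.47693	tcp: 0.37563 0.08757 0.43438	effort: 5.81032 0.26575
step 40	theta: -0.71195 -0.23469	dq: 0.04782 -0.46458	tcp: 0.37462 0.09116 0.43413	effort: 5.82004 0.41843
step 41	theta: -0.71107 -0.24376	dq: 0.04001 -0.44346	tcp: 0.37369 0.09461 0.43382	effort: 5.82967 0.53764
step 42	theta: -0.71034 -0.25235	dq: 0.03316 -0.41636	tcp: 0.37284 0.09788 0.43347	effort: 5.83891 0.62892
step 43	theta: -0.70974 -0.26036	dq: 0.02721 -0.38552	tcp: 0.37206 0.10092 0.43309	effort: 5.84752 0.69710
step 44	theta: -0.70924 -0.26774	dq: 0.02210 -0.35269	tcp: 0.37135 0.10371 0.43270	effort: 5.85534 0.74636
step 45	theta: -0.70884 -0.27445	dq: 0.01776 -0.31924	tcp: 0.37072 0.10624 0.43231	effort: 5.86226 0.78030
step 46	theta: -0.70853 -0.28050	dq: 0.01411 -0.28618	tcp: 0.37016 0.10852 0.43194	effort: 30.35366 0.80199
step 47	theta: -0.69868 -0.28589	dq: 0.97081 -0.25194	tcp: 0.36551 0.11055 0.43511	effort: -1.06934 0.81588
step 48	theta: -0.68200 -0.29057	dq: 0.69810 -0.21730	tcp: 0.35787 0.11231 0.44074	effort: 0.08684 0.82089
step 49	theta: -0.67026 -0.29462	dq: 0.47692 -0.18865	tcp: 0.35239 0.11383 0.44455	effort: 1.09601 0.82679
step 50	theta: -0.66250 -0.29814	dq: 0.29991 -0.16397	tcp: 0.34868 0.11515 0.44696	effort: 1.97021 0.83037
step 51	theta: -0.65790 -0.30120	dq: 0.16038 -0.14212	tcp: 0.34640 0.11629 0.44828	effort: 21.90599 -6.74095
step 52	theta: -0.64819 -0.31049	dq: 0.81182 -0.78627	tcp: 0.34137 0.11977 0.45075	effort: -2.08291 2.98255
step 53	theta: -0.63489 -0.32410	dq: 0.51876 -0.57722	tcp: 0.33436 0.12484 0.45390	effort: -0.64838 2.63719
step 54	theta: -0.62685 -0.33395	dq: 0.28580 -0.40938	tcp: 0.32997 0.12849 0.45557	effort: 0.58536 2.33587
step 55	theta: -0.62295 -0.34079	dq: 0.10433 -0.27518	tcp: 0.32767 0.13102 0.45613
any joint saturated: yes
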